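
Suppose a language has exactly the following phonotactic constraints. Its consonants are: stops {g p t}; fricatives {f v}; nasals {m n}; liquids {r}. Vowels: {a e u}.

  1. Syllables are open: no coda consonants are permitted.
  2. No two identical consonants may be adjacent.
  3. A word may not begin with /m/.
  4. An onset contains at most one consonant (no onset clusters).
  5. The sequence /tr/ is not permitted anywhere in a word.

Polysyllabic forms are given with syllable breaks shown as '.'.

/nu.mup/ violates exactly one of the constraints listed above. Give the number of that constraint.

/nu.mup/: syllable 2 coda /p/ has 1 consonant (> 0).
This is a violation of constraint 1: "Syllables are open: no coda consonants are permitted."
The remaining constraints (2, 3, 4, 5) are satisfied.

1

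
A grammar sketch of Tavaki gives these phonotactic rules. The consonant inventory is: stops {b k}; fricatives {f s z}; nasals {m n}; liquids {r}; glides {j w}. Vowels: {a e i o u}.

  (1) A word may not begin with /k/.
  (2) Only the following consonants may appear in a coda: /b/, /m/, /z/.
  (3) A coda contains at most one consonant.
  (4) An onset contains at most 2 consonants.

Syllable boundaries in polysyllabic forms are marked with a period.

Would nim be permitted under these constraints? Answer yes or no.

nim — σ1 onset /n/, coda /m/ ok → permitted

yes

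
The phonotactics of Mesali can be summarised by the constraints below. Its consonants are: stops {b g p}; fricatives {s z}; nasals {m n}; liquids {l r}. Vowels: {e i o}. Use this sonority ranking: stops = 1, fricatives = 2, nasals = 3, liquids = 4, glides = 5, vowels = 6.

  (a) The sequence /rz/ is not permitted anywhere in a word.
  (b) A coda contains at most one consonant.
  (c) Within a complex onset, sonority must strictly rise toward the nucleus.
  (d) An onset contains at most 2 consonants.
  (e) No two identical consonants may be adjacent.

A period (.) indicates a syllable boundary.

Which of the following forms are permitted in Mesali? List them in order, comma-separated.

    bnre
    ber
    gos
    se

bnre — violates constraint (d): syllable 1 onset /bnr/ has 3 consonants (> 2) → not permitted
ber — σ1 onset /b/, coda /r/ ok → permitted
gos — σ1 onset /g/, coda /s/ ok → permitted
se — σ1 onset /s/, coda /∅/ ok → permitted

ber, gos, se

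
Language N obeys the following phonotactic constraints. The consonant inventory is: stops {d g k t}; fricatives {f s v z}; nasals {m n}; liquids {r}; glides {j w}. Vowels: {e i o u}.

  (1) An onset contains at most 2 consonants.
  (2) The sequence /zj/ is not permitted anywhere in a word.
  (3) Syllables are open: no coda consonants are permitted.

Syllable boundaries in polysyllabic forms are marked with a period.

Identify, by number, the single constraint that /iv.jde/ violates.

/iv.jde/: syllable 1 coda /v/ has 1 consonant (> 0).
This is a violation of constraint 3: "Syllables are open: no coda consonants are permitted."
The remaining constraints (1, 2) are satisfied.

3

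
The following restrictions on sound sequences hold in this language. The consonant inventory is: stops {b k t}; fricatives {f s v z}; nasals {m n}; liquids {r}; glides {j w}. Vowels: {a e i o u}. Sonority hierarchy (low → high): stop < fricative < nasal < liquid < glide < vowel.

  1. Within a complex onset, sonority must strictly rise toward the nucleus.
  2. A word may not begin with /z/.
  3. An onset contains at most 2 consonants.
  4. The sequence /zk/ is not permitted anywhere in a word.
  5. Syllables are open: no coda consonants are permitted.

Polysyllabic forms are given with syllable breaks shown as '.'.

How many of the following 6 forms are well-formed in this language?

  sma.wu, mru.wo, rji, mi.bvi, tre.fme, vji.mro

6

sma.wu — σ1 onset /sm/ (2→3 rises), coda /∅/ ok; σ2 onset /w/, coda /∅/ ok → well-formed
mru.wo — σ1 onset /mr/ (3→4 rises), coda /∅/ ok; σ2 onset /w/, coda /∅/ ok → well-formed
rji — σ1 onset /rj/ (4→5 rises), coda /∅/ ok → well-formed
mi.bvi — σ1 onset /m/, coda /∅/ ok; σ2 onset /bv/ (1→2 rises), coda /∅/ ok → well-formed
tre.fme — σ1 onset /tr/ (1→4 rises), coda /∅/ ok; σ2 onset /fm/ (2→3 rises), coda /∅/ ok → well-formed
vji.mro — σ1 onset /vj/ (2→5 rises), coda /∅/ ok; σ2 onset /mr/ (3→4 rises), coda /∅/ ok → well-formed
Well-formed: sma.wu, mru.wo, rji, mi.bvi, tre.fme, vji.mro → 6.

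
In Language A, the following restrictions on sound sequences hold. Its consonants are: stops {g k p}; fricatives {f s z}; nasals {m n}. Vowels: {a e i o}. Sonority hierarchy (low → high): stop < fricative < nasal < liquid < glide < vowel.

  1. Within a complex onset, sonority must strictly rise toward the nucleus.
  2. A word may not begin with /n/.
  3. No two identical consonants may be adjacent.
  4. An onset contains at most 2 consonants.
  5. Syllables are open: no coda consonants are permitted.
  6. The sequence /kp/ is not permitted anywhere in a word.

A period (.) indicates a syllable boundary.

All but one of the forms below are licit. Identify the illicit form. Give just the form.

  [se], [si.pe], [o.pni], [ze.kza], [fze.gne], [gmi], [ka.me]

[se] — σ1 onset /s/, coda /∅/ ok → licit
[si.pe] — σ1 onset /s/, coda /∅/ ok; σ2 onset /p/, coda /∅/ ok → licit
[o.pni] — σ1 onset /∅/, coda /∅/ ok; σ2 onset /pn/ (1→3 rises), coda /∅/ ok → licit
[ze.kza] — σ1 onset /z/, coda /∅/ ok; σ2 onset /kz/ (1→2 rises), coda /∅/ ok → licit
[fze.gne] — violates constraint 1: syllable 1 onset /fz/: /f/ (fricative, 2) → /z/ (fricative, 2) does not rise → illicit
[gmi] — σ1 onset /gm/ (1→3 rises), coda /∅/ ok → licit
[ka.me] — σ1 onset /k/, coda /∅/ ok; σ2 onset /m/, coda /∅/ ok → licit

[fze.gne]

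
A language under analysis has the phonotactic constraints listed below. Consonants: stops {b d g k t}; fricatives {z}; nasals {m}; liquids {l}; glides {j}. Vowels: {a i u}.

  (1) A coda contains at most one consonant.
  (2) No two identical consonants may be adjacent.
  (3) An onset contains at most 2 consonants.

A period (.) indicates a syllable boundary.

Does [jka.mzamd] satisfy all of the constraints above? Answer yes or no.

[jka.mzamd] — violates constraint 1: syllable 2 coda /md/ has 2 consonants (> 1) → not permitted

no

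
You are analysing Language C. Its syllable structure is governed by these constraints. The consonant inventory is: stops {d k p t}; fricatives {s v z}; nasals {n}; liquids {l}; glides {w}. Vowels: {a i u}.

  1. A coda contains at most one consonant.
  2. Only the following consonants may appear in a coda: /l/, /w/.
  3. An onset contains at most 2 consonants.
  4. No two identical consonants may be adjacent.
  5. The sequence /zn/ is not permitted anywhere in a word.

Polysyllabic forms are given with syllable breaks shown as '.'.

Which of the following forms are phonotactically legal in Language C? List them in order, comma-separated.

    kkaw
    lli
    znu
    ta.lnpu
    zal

kkaw — violates constraint 4: adjacent identical consonants /kk/ → phonotactically illegal
lli — violates constraint 4: adjacent identical consonants /ll/ → phonotactically illegal
znu — violates constraint 5: contains banned sequence /zn/ → phonotactically illegal
ta.lnpu — violates constraint 3: syllable 2 onset /lnp/ has 3 consonants (> 2) → phonotactically illegal
zal — σ1 onset /z/, coda /l/ ok → phonotactically legal

zal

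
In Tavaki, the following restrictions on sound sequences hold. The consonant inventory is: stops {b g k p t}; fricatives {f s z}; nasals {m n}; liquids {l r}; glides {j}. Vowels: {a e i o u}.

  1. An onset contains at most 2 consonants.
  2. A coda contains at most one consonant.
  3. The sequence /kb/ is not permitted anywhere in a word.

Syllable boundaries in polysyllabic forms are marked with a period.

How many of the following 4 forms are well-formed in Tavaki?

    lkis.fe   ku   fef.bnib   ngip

lkis.fe — σ1 onset /lk/ (2C), coda /s/ ok; σ2 onset /f/, coda /∅/ ok → well-formed
ku — σ1 onset /k/, coda /∅/ ok → well-formed
fef.bnib — σ1 onset /f/, coda /f/ ok; σ2 onset /bn/ (2C), coda /b/ ok → well-formed
ngip — σ1 onset /ng/ (2C), coda /p/ ok → well-formed
Well-formed: lkis.fe, ku, fef.bnib, ngip → 4.

4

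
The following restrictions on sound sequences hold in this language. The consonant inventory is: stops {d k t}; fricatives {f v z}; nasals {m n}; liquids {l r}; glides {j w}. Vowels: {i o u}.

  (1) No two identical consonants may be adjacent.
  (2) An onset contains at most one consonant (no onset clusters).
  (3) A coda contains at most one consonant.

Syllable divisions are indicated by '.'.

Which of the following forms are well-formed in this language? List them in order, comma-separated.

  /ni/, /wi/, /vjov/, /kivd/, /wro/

/ni/ — σ1 onset /n/, coda /∅/ ok → well-formed
/wi/ — σ1 onset /w/, coda /∅/ ok → well-formed
/vjov/ — violates constraint 2: syllable 1 onset /vj/ has 2 consonants (> 1) → ill-formed
/kivd/ — violates constraint 3: syllable 1 coda /vd/ has 2 consonants (> 1) → ill-formed
/wro/ — violates constraint 2: syllable 1 onset /wr/ has 2 consonants (> 1) → ill-formed

/ni/, /wi/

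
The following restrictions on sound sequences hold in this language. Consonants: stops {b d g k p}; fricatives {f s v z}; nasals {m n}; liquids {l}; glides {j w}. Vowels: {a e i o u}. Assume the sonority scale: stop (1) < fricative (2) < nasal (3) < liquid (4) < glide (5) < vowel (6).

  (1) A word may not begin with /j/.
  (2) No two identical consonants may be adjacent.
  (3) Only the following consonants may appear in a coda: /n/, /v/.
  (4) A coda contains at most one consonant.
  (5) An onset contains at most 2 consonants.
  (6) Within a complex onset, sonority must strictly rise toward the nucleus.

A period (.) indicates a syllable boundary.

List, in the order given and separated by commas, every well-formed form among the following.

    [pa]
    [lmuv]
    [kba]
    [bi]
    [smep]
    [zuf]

[pa], [bi]

[pa] — σ1 onset /p/, coda /∅/ ok → well-formed
[lmuv] — violates constraint 6: syllable 1 onset /lm/: /l/ (liquid, 4) → /m/ (nasal, 3) does not rise → ill-formed
[kba] — violates constraint 6: syllable 1 onset /kb/: /k/ (stop, 1) → /b/ (stop, 1) does not rise → ill-formed
[bi] — σ1 onset /b/, coda /∅/ ok → well-formed
[smep] — violates constraint 3: syllable 1 coda contains /p/, which is not a licensed coda consonant → ill-formed
[zuf] — violates constraint 3: syllable 1 coda contains /f/, which is not a licensed coda consonant → ill-formed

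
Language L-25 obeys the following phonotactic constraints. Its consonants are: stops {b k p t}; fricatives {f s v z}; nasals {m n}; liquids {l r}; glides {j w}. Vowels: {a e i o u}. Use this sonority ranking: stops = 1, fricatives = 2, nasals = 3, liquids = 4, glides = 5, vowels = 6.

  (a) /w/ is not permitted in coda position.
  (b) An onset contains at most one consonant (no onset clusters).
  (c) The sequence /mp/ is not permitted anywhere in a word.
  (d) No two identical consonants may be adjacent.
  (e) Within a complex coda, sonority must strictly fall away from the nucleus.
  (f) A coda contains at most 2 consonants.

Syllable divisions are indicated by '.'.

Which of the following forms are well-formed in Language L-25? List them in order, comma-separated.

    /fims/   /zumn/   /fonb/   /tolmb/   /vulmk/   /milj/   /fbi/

/fims/ — σ1 onset /f/, coda /ms/ (3→2 falls) ok → well-formed
/zumn/ — violates constraint (e): syllable 1 coda /mn/: /m/ (nasal, 3) → /n/ (nasal, 3) does not fall → ill-formed
/fonb/ — σ1 onset /f/, coda /nb/ (3→1 falls) ok → well-formed
/tolmb/ — violates constraint (f): syllable 1 coda /lmb/ has 3 consonants (> 2) → ill-formed
/vulmk/ — violates constraint (f): syllable 1 coda /lmk/ has 3 consonants (> 2) → ill-formed
/milj/ — violates constraint (e): syllable 1 coda /lj/: /l/ (liquid, 4) → /j/ (glide, 5) does not fall → ill-formed
/fbi/ — violates constraint (b): syllable 1 onset /fb/ has 2 consonants (> 1) → ill-formed

/fims/, /fonb/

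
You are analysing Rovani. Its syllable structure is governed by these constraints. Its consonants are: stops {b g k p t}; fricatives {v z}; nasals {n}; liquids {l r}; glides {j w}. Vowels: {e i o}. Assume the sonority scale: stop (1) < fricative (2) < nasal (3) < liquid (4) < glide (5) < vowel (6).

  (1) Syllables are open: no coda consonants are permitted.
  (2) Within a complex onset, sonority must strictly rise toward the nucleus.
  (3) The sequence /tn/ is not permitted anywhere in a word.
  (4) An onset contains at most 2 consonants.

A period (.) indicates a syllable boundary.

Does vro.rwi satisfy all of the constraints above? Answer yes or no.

vro.rwi — σ1 onset /vr/ (2→4 rises), coda /∅/ ok; σ2 onset /rw/ (4→5 rises), coda /∅/ ok → licit

yes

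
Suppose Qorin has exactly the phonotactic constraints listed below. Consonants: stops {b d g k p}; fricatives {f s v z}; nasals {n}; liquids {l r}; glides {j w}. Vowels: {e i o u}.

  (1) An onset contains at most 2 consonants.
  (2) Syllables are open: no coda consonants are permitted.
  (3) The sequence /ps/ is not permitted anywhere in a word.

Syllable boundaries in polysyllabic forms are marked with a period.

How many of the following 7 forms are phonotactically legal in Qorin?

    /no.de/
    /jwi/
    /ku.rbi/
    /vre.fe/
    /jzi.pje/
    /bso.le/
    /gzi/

7

/no.de/ — σ1 onset /n/, coda /∅/ ok; σ2 onset /d/, coda /∅/ ok → phonotactically legal
/jwi/ — σ1 onset /jw/ (2C), coda /∅/ ok → phonotactically legal
/ku.rbi/ — σ1 onset /k/, coda /∅/ ok; σ2 onset /rb/ (2C), coda /∅/ ok → phonotactically legal
/vre.fe/ — σ1 onset /vr/ (2C), coda /∅/ ok; σ2 onset /f/, coda /∅/ ok → phonotactically legal
/jzi.pje/ — σ1 onset /jz/ (2C), coda /∅/ ok; σ2 onset /pj/ (2C), coda /∅/ ok → phonotactically legal
/bso.le/ — σ1 onset /bs/ (2C), coda /∅/ ok; σ2 onset /l/, coda /∅/ ok → phonotactically legal
/gzi/ — σ1 onset /gz/ (2C), coda /∅/ ok → phonotactically legal
Phonotactically legal: /no.de/, /jwi/, /ku.rbi/, /vre.fe/, /jzi.pje/, /bso.le/, /gzi/ → 7.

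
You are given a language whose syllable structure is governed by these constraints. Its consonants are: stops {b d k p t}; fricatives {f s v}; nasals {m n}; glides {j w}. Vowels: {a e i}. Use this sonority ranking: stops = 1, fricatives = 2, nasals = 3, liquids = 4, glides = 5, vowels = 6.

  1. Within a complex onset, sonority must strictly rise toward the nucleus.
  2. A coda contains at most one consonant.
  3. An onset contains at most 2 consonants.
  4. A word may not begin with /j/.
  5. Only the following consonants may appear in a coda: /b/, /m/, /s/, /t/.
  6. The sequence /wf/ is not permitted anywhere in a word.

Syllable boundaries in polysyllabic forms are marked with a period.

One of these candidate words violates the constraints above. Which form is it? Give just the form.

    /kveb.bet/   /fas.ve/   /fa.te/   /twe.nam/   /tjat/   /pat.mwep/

/kveb.bet/ — σ1 onset /kv/ (1→2 rises), coda /b/ ok; σ2 onset /b/, coda /t/ ok → well-formed
/fas.ve/ — σ1 onset /f/, coda /s/ ok; σ2 onset /v/, coda /∅/ ok → well-formed
/fa.te/ — σ1 onset /f/, coda /∅/ ok; σ2 onset /t/, coda /∅/ ok → well-formed
/twe.nam/ — σ1 onset /tw/ (1→5 rises), coda /∅/ ok; σ2 onset /n/, coda /m/ ok → well-formed
/tjat/ — σ1 onset /tj/ (1→5 rises), coda /t/ ok → well-formed
/pat.mwep/ — violates constraint 5: syllable 2 coda contains /p/, which is not a licensed coda consonant → ill-formed

/pat.mwep/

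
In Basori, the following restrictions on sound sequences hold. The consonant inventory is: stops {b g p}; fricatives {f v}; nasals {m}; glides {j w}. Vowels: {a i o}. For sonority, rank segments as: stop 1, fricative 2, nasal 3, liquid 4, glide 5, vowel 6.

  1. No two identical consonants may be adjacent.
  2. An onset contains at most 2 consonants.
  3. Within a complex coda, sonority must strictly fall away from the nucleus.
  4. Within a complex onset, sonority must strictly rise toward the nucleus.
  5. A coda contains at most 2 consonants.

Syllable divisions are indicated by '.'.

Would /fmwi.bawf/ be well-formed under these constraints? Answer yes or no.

/fmwi.bawf/ — violates constraint 2: syllable 1 onset /fmw/ has 3 consonants (> 2) → ill-formed

no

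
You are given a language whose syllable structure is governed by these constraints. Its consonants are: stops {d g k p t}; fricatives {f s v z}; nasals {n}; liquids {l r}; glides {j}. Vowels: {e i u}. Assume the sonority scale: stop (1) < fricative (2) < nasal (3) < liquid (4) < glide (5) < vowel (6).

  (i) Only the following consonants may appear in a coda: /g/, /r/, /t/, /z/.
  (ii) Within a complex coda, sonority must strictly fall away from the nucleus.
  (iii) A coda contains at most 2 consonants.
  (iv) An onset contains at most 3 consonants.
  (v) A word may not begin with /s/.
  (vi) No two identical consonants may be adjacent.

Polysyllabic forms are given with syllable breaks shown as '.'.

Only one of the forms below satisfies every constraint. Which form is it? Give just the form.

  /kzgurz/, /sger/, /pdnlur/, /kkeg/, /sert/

/kzgurz/

/kzgurz/ — σ1 onset /kzg/ (3C), coda /rz/ (4→2 falls) ok → permitted
/sger/ — violates constraint (v): word begins with /s/ → not permitted
/pdnlur/ — violates constraint (iv): syllable 1 onset /pdnl/ has 4 consonants (> 3) → not permitted
/kkeg/ — violates constraint (vi): adjacent identical consonants /kk/ → not permitted
/sert/ — violates constraint (v): word begins with /s/ → not permitted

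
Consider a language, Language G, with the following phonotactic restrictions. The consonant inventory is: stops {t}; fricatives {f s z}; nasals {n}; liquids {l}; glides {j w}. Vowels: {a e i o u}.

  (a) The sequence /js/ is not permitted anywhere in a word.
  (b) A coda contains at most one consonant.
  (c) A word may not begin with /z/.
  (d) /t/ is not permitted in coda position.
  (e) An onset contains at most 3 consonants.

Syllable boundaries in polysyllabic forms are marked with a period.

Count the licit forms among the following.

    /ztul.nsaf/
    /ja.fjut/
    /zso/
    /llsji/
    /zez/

0

/ztul.nsaf/ — violates constraint (c): word begins with /z/ → illicit
/ja.fjut/ — violates constraint (d): syllable 2 coda contains /t/ → illicit
/zso/ — violates constraint (c): word begins with /z/ → illicit
/llsji/ — violates constraint (e): syllable 1 onset /llsj/ has 4 consonants (> 3) → illicit
/zez/ — violates constraint (c): word begins with /z/ → illicit
No form is licit → 0.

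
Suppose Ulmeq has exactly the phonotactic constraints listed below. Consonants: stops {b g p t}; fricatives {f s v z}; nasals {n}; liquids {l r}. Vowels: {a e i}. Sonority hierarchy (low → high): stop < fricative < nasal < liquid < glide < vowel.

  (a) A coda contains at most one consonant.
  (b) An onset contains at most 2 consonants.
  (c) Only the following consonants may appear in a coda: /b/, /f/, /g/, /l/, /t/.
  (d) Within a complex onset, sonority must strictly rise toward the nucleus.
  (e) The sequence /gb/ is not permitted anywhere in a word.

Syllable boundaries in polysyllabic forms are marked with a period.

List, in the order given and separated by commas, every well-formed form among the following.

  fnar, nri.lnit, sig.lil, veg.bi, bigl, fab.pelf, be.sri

fnar — violates constraint (c): syllable 1 coda contains /r/, which is not a licensed coda consonant → ill-formed
nri.lnit — violates constraint (d): syllable 2 onset /ln/: /l/ (liquid, 4) → /n/ (nasal, 3) does not rise → ill-formed
sig.lil — σ1 onset /s/, coda /g/ ok; σ2 onset /l/, coda /l/ ok → well-formed
veg.bi — violates constraint (e): contains banned sequence /gb/ → ill-formed
bigl — violates constraint (a): syllable 1 coda /gl/ has 2 consonants (> 1) → ill-formed
fab.pelf — violates constraint (a): syllable 2 coda /lf/ has 2 consonants (> 1) → ill-formed
be.sri — σ1 onset /b/, coda /∅/ ok; σ2 onset /sr/ (2→4 rises), coda /∅/ ok → well-formed

sig.lil, be.sri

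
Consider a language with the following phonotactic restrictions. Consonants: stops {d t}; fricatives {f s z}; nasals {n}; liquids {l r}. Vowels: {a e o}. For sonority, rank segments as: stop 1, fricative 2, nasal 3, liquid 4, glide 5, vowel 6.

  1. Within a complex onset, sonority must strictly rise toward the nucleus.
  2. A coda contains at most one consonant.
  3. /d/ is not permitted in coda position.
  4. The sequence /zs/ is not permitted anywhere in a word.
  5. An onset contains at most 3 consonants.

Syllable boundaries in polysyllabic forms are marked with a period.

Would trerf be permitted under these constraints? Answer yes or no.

no

trerf — violates constraint 2: syllable 1 coda /rf/ has 2 consonants (> 1) → not permitted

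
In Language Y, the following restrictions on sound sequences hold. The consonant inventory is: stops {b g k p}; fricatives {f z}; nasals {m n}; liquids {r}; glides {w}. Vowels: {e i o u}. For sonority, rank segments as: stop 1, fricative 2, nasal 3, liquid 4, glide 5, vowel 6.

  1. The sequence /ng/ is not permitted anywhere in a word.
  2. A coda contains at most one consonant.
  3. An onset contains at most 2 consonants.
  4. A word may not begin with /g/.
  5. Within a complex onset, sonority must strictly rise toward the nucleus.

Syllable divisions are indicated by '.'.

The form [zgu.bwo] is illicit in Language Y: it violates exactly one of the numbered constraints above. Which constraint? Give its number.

5

[zgu.bwo]: syllable 1 onset /zg/: /z/ (fricative, 2) → /g/ (stop, 1) does not rise.
This is a violation of constraint 5: "Within a complex onset, sonority must strictly rise toward the nucleus."
The remaining constraints (1, 2, 3, 4) are satisfied.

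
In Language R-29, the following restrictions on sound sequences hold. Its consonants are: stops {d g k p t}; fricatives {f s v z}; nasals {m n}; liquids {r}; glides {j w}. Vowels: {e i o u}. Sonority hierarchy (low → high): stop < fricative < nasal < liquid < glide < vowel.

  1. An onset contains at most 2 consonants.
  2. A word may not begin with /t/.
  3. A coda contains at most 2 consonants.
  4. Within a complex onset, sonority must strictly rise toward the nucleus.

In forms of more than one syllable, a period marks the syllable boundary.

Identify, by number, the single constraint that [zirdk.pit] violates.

3

[zirdk.pit]: syllable 1 coda /rdk/ has 3 consonants (> 2).
This is a violation of constraint 3: "A coda contains at most 2 consonants."
The remaining constraints (1, 2, 4) are satisfied.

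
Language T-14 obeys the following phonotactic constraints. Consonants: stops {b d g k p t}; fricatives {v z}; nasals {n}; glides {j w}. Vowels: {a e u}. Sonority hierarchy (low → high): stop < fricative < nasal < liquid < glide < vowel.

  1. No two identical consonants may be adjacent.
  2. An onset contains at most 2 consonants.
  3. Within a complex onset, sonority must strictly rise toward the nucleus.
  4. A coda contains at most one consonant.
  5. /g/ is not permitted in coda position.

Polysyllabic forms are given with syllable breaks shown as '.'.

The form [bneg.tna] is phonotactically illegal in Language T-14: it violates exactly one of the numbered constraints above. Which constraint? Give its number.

[bneg.tna]: syllable 1 coda contains /g/.
This is a violation of constraint 5: "/g/ is not permitted in coda position."
The remaining constraints (1, 2, 3, 4) are satisfied.

5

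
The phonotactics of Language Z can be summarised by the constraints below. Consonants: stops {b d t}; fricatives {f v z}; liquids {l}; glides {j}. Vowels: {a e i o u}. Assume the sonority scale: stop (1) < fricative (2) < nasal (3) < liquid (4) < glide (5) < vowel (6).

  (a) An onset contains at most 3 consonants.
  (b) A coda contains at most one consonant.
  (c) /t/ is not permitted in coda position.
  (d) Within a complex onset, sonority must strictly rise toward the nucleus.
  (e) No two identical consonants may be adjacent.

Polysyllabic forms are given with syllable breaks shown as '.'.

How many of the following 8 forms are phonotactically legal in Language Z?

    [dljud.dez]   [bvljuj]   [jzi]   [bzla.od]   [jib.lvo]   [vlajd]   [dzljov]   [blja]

[dljud.dez] — violates constraint (e): adjacent identical consonants /dd/ → phonotactically illegal
[bvljuj] — violates constraint (a): syllable 1 onset /bvlj/ has 4 consonants (> 3) → phonotactically illegal
[jzi] — violates constraint (d): syllable 1 onset /jz/: /j/ (glide, 5) → /z/ (fricative, 2) does not rise → phonotactically illegal
[bzla.od] — σ1 onset /bzl/ (1→2→4 rises), coda /∅/ ok; σ2 onset /∅/, coda /d/ ok → phonotactically legal
[jib.lvo] — violates constraint (d): syllable 2 onset /lv/: /l/ (liquid, 4) → /v/ (fricative, 2) does not rise → phonotactically illegal
[vlajd] — violates constraint (b): syllable 1 coda /jd/ has 2 consonants (> 1) → phonotactically illegal
[dzljov] — violates constraint (a): syllable 1 onset /dzlj/ has 4 consonants (> 3) → phonotactically illegal
[blja] — σ1 onset /blj/ (1→4→5 rises), coda /∅/ ok → phonotactically legal
Phonotactically legal: [bzla.od], [blja] → 2.

2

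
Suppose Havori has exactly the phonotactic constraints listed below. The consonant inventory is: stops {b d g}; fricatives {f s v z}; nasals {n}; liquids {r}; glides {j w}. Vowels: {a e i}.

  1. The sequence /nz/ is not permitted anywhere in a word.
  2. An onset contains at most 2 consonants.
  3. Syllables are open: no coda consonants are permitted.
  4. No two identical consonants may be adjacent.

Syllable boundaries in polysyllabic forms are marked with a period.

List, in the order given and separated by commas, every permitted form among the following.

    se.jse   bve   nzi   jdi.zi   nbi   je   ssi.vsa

se.jse, bve, jdi.zi, nbi, je

se.jse — σ1 onset /s/, coda /∅/ ok; σ2 onset /js/ (2C), coda /∅/ ok → permitted
bve — σ1 onset /bv/ (2C), coda /∅/ ok → permitted
nzi — violates constraint 1: contains banned sequence /nz/ → not permitted
jdi.zi — σ1 onset /jd/ (2C), coda /∅/ ok; σ2 onset /z/, coda /∅/ ok → permitted
nbi — σ1 onset /nb/ (2C), coda /∅/ ok → permitted
je — σ1 onset /j/, coda /∅/ ok → permitted
ssi.vsa — violates constraint 4: adjacent identical consonants /ss/ → not permitted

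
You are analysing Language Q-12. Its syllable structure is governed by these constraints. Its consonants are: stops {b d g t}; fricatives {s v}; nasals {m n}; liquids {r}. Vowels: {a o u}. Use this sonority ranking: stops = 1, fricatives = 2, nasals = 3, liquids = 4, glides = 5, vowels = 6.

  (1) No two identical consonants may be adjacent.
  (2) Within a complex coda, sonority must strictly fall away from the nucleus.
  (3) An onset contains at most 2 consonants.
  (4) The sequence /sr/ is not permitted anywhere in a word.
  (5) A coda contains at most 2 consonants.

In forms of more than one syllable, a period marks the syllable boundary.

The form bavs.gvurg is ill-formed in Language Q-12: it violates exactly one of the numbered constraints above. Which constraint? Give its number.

bavs.gvurg: syllable 1 coda /vs/: /v/ (fricative, 2) → /s/ (fricative, 2) does not fall.
This is a violation of constraint 2: "Within a complex coda, sonority must strictly fall away from the nucleus."
The remaining constraints (1, 3, 4, 5) are satisfied.

2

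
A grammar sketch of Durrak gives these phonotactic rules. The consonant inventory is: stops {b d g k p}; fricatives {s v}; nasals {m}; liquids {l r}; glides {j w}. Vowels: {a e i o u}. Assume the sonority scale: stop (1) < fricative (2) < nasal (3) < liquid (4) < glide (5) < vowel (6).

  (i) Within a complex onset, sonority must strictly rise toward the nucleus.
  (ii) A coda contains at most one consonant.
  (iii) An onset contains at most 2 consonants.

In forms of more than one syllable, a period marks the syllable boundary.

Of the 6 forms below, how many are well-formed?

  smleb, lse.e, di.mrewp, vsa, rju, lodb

1

smleb — violates constraint (iii): syllable 1 onset /sml/ has 3 consonants (> 2) → ill-formed
lse.e — violates constraint (i): syllable 1 onset /ls/: /l/ (liquid, 4) → /s/ (fricative, 2) does not rise → ill-formed
di.mrewp — violates constraint (ii): syllable 2 coda /wp/ has 2 consonants (> 1) → ill-formed
vsa — violates constraint (i): syllable 1 onset /vs/: /v/ (fricative, 2) → /s/ (fricative, 2) does not rise → ill-formed
rju — σ1 onset /rj/ (4→5 rises), coda /∅/ ok → well-formed
lodb — violates constraint (ii): syllable 1 coda /db/ has 2 consonants (> 1) → ill-formed
Well-formed: rju → 1.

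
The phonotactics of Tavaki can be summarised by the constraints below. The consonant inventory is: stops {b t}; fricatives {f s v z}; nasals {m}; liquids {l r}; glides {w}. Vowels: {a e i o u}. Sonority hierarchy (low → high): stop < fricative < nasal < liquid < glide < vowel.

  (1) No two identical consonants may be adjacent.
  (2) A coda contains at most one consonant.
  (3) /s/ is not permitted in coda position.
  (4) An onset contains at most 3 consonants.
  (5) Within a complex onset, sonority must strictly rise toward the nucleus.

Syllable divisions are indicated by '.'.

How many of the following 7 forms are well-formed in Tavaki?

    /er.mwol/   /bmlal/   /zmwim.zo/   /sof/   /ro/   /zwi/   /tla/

/er.mwol/ — σ1 onset /∅/, coda /r/ ok; σ2 onset /mw/ (3→5 rises), coda /l/ ok → well-formed
/bmlal/ — σ1 onset /bml/ (1→3→4 rises), coda /l/ ok → well-formed
/zmwim.zo/ — σ1 onset /zmw/ (2→3→5 rises), coda /m/ ok; σ2 onset /z/, coda /∅/ ok → well-formed
/sof/ — σ1 onset /s/, coda /f/ ok → well-formed
/ro/ — σ1 onset /r/, coda /∅/ ok → well-formed
/zwi/ — σ1 onset /zw/ (2→5 rises), coda /∅/ ok → well-formed
/tla/ — σ1 onset /tl/ (1→4 rises), coda /∅/ ok → well-formed
Well-formed: /er.mwol/, /bmlal/, /zmwim.zo/, /sof/, /ro/, /zwi/, /tla/ → 7.

7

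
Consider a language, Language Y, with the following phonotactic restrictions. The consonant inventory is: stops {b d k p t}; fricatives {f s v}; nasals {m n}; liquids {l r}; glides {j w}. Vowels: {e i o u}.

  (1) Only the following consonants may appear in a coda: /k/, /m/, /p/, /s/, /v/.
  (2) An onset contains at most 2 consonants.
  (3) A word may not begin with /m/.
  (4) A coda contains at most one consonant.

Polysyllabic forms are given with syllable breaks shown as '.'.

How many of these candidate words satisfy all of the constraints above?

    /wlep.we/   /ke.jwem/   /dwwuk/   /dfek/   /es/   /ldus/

5

/wlep.we/ — σ1 onset /wl/ (2C), coda /p/ ok; σ2 onset /w/, coda /∅/ ok → well-formed
/ke.jwem/ — σ1 onset /k/, coda /∅/ ok; σ2 onset /jw/ (2C), coda /m/ ok → well-formed
/dwwuk/ — violates constraint 2: syllable 1 onset /dww/ has 3 consonants (> 2) → ill-formed
/dfek/ — σ1 onset /df/ (2C), coda /k/ ok → well-formed
/es/ — σ1 onset /∅/, coda /s/ ok → well-formed
/ldus/ — σ1 onset /ld/ (2C), coda /s/ ok → well-formed
Well-formed: /wlep.we/, /ke.jwem/, /dfek/, /es/, /ldus/ → 5.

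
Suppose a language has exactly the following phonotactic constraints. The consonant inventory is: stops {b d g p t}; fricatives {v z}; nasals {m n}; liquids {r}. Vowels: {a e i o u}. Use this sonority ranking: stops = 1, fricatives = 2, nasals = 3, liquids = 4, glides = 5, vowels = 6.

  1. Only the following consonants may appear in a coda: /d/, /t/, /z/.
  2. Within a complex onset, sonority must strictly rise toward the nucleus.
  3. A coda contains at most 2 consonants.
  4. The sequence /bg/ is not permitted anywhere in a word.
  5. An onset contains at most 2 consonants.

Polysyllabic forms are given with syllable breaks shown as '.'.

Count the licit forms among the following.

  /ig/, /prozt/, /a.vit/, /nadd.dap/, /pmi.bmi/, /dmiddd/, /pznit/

3

/ig/ — violates constraint 1: syllable 1 coda contains /g/, which is not a licensed coda consonant → illicit
/prozt/ — σ1 onset /pr/ (1→4 rises), coda /zt/ (2C) ok → licit
/a.vit/ — σ1 onset /∅/, coda /∅/ ok; σ2 onset /v/, coda /t/ ok → licit
/nadd.dap/ — violates constraint 1: syllable 2 coda contains /p/, which is not a licensed coda consonant → illicit
/pmi.bmi/ — σ1 onset /pm/ (1→3 rises), coda /∅/ ok; σ2 onset /bm/ (1→3 rises), coda /∅/ ok → licit
/dmiddd/ — violates constraint 3: syllable 1 coda /ddd/ has 3 consonants (> 2) → illicit
/pznit/ — violates constraint 5: syllable 1 onset /pzn/ has 3 consonants (> 2) → illicit
Licit: /prozt/, /a.vit/, /pmi.bmi/ → 3.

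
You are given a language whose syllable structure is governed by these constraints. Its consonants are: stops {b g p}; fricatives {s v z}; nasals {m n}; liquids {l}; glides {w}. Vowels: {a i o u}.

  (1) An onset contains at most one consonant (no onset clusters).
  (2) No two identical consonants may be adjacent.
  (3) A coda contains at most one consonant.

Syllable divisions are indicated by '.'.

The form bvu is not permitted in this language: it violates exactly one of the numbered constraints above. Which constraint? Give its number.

1

bvu: syllable 1 onset /bv/ has 2 consonants (> 1).
This is a violation of constraint 1: "An onset contains at most one consonant (no onset clusters)."
The remaining constraints (2, 3) are satisfied.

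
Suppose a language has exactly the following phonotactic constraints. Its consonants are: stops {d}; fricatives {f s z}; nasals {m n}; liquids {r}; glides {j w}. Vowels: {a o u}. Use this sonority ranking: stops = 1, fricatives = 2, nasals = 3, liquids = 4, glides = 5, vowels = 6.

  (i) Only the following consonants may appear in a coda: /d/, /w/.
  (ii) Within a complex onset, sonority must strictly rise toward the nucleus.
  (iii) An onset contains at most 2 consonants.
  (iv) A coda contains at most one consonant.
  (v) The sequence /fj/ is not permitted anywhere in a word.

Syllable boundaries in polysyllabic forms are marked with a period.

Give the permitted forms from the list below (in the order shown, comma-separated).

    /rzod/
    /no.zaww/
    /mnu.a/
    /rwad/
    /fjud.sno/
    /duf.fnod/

/rwad/

/rzod/ — violates constraint (ii): syllable 1 onset /rz/: /r/ (liquid, 4) → /z/ (fricative, 2) does not rise → not permitted
/no.zaww/ — violates constraint (iv): syllable 2 coda /ww/ has 2 consonants (> 1) → not permitted
/mnu.a/ — violates constraint (ii): syllable 1 onset /mn/: /m/ (nasal, 3) → /n/ (nasal, 3) does not rise → not permitted
/rwad/ — σ1 onset /rw/ (4→5 rises), coda /d/ ok → permitted
/fjud.sno/ — violates constraint (v): contains banned sequence /fj/ → not permitted
/duf.fnod/ — violates constraint (i): syllable 1 coda contains /f/, which is not a licensed coda consonant → not permitted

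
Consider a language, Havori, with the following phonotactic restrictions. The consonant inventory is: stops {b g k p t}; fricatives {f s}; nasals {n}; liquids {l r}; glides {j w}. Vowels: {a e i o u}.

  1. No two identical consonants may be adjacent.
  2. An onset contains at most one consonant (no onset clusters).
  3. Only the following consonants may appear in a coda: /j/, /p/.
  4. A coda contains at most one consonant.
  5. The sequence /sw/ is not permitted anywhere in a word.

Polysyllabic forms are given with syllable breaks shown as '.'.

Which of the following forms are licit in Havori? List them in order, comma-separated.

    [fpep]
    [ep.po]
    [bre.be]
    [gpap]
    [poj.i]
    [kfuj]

[poj.i]

[fpep] — violates constraint 2: syllable 1 onset /fp/ has 2 consonants (> 1) → illicit
[ep.po] — violates constraint 1: adjacent identical consonants /pp/ → illicit
[bre.be] — violates constraint 2: syllable 1 onset /br/ has 2 consonants (> 1) → illicit
[gpap] — violates constraint 2: syllable 1 onset /gp/ has 2 consonants (> 1) → illicit
[poj.i] — σ1 onset /p/, coda /j/ ok; σ2 onset /∅/, coda /∅/ ok → licit
[kfuj] — violates constraint 2: syllable 1 onset /kf/ has 2 consonants (> 1) → illicit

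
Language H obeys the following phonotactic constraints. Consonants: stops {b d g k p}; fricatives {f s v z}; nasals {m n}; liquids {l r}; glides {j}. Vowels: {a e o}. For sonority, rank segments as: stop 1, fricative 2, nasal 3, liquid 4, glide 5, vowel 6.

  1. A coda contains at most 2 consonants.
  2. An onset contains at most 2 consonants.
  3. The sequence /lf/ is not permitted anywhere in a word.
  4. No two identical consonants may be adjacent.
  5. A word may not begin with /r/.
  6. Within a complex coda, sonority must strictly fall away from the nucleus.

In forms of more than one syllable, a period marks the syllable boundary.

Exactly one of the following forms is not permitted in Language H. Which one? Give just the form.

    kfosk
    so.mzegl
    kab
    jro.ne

kfosk — σ1 onset /kf/ (2C), coda /sk/ (2→1 falls) ok → permitted
so.mzegl — violates constraint 6: syllable 2 coda /gl/: /g/ (stop, 1) → /l/ (liquid, 4) does not fall → not permitted
kab — σ1 onset /k/, coda /b/ ok → permitted
jro.ne — σ1 onset /jr/ (2C), coda /∅/ ok; σ2 onset /n/, coda /∅/ ok → permitted

so.mzegl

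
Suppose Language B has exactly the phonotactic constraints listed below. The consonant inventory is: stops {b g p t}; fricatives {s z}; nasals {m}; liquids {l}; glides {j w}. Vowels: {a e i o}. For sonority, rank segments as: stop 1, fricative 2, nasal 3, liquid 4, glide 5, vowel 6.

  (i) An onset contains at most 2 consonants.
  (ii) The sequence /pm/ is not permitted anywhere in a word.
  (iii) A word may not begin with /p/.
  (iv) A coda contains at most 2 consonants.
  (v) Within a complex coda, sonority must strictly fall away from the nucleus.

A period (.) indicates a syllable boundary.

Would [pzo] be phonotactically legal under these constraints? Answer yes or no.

[pzo] — violates constraint (iii): word begins with /p/ → phonotactically illegal

no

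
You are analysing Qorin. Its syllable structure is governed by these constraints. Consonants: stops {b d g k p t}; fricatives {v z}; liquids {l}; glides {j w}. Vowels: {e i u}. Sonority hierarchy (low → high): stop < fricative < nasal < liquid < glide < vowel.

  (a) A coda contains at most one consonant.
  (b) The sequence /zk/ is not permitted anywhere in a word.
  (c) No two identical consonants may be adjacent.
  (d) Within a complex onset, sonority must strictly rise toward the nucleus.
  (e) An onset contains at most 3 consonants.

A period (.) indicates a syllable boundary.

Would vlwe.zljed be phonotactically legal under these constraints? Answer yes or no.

vlwe.zljed — σ1 onset /vlw/ (2→4→5 rises), coda /∅/ ok; σ2 onset /zlj/ (2→4→5 rises), coda /d/ ok → phonotactically legal

yes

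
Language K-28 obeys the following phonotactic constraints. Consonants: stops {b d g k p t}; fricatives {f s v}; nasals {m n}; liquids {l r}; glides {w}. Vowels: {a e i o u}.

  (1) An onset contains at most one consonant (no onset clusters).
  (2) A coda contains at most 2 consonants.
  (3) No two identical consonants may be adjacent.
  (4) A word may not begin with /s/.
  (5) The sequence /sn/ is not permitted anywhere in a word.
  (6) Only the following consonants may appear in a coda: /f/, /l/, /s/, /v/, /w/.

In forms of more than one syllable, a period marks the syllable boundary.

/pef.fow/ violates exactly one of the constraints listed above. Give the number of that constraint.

/pef.fow/: adjacent identical consonants /ff/.
This is a violation of constraint 3: "No two identical consonants may be adjacent."
The remaining constraints (1, 2, 4, 5, 6) are satisfied.

3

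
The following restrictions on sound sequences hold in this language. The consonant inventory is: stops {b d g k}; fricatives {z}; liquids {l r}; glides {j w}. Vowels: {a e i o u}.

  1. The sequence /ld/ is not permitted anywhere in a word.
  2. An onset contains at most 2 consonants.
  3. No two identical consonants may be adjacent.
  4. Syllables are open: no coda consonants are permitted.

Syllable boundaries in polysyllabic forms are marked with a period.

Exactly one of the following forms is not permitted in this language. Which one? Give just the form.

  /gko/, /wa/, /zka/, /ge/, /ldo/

/gko/ — σ1 onset /gk/ (2C), coda /∅/ ok → permitted
/wa/ — σ1 onset /w/, coda /∅/ ok → permitted
/zka/ — σ1 onset /zk/ (2C), coda /∅/ ok → permitted
/ge/ — σ1 onset /g/, coda /∅/ ok → permitted
/ldo/ — violates constraint 1: contains banned sequence /ld/ → not permitted

/ldo/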